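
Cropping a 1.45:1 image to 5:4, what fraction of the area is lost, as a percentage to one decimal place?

13.8%

Going from 1.45:1 to 5:4 means cutting width while keeping height.
Fraction kept = (1.250)/(1.450) ≈ 86.21%, so 13.79% is lost.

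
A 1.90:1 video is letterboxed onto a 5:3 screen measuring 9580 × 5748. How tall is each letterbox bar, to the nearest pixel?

353 px

Since 1.900 > 1.667, the video is width-limited.
Content height = 9580 / 1.900 ≈ 5042.11 px.
Leftover height: 5748 − 5042.11 = 705.89 px → 352.95 each side.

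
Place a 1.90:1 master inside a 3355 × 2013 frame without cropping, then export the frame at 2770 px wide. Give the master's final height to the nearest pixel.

At 3355×2013 the master is width-limited, so height = 3355 / 1.900 ≈ 1765.79 px.
Resizing to 2770 px wide multiplies everything by 0.8256: 1765.79 → 1457.89 px.

1458 px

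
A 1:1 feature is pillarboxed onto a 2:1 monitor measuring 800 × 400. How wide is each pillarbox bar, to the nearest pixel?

1:1 (1.000) < 2:1 (2.000), so the feature fills the height.
Content width = 400 × 1/1 ≈ 400.00 px.
800 − 400.00 = 400.00 px of bars (200.00 each).

200 px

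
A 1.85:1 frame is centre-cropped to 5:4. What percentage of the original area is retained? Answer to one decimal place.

5:4 is narrower than 1.85:1, so the crop keeps the full height and trims the width.
Area ratio = (1.250)/(1.850) = 67.57% retained.

67.6%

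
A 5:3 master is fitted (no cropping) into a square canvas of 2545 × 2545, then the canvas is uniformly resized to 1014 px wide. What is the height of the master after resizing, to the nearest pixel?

In the 2545×2545 frame the master fills the width: height = 2545 × 3/5 ≈ 1527.00 px.
Scaling 2545 → 1014 is ×0.3984, so the height becomes 1527.00 × 0.3984 ≈ 608.40 px.

608 px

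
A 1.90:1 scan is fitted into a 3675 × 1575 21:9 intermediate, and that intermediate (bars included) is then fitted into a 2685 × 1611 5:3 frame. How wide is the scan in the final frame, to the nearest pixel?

2186 px

Inside the 3675×1575 canvas the scan is height-limited at 2992.50 × 1575.00.
Second fit — the 21:9 canvas into 2685×1611 spans the width: 2685.00 × 1150.71 (×0.7306 from 3675×1575).
The scan scales with it: width 2992.50 × 0.7306 ≈ 2186.36.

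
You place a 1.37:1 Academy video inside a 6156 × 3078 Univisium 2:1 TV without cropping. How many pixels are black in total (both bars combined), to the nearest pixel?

1.37:1 Academy (1.370) < Univisium 2:1 (2.000), so the video fills the height.
Content width = 3078 × 1.370 ≈ 4216.8600 px.
Black = 6156 − 4216.8600 = 1939.1400 px.
That's 1939.1400 × 3078 ≈ 5968673 black pixels.

5968673 pixels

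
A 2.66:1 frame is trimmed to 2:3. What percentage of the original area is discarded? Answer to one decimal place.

2:3 is narrower than 2.66:1, so the crop keeps the full height and trims the width.
Area ratio = (0.667)/(2.660) = 25.06%; the remaining 74.94% is cropped out.

74.9%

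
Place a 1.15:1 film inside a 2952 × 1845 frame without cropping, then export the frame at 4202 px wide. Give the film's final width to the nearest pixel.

3020 px

In the 2952×1845 frame the film fills the height: width = 1845 × 1.150 ≈ 2121.75 px.
Resizing to 4202 px wide multiplies everything by 1.4234: 2121.75 → 3020.19 px.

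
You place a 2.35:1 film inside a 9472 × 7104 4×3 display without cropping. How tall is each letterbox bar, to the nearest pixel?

1537 px

Since 2.350 > 1.333, the film is width-limited.
That makes the image 4030.64 px tall (9472 / 2.350).
Black = 7104 − 4030.64 = 3073.36 px, or 1536.68 per bar.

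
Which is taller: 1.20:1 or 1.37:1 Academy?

1.20:1

1.2 and 1.37; 1.37 > 1.2. The smaller width-to-height ratio is the taller frame.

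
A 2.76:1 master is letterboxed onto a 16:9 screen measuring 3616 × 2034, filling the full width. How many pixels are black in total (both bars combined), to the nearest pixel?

2617460 pixels

The master is 3616 / 2.760 ≈ 1310.1449 px tall.
Black = 2034 − 1310.1449 = 723.8551 px.
Across the 3616-px span: 723.8551 × 3616 ≈ 2617460 px.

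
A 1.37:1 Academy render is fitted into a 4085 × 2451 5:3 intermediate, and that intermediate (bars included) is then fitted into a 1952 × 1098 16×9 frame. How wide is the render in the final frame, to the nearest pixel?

1504 px

First fit — 1.37:1 Academy into 4085×2451 spans the height: 3357.87 × 2451.00.
The 5:3 canvas is height-limited in 1952×1098, giving 1830.00 × 1098.00; scale factor 0.4480.
The render scales with it: width 3357.87 × 0.4480 ≈ 1504.26.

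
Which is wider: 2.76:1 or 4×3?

2.76:1

2.76 and 4×3 = 1.333; 2.76 > 1.333.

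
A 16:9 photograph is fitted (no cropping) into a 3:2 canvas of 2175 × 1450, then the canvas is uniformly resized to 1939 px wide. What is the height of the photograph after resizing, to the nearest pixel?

Fitted into 2175×1450, the photograph spans the width; its height is 2175 × 9/16 ≈ 1223.44 px.
Scaling 2175 → 1939 is ×0.8915, so the height becomes 1223.44 × 0.8915 ≈ 1090.69 px.

1091 px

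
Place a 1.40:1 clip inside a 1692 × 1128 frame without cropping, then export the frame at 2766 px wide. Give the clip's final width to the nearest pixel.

In the 1692×1128 frame the clip fills the height: width = 1128 × 1.400 ≈ 1579.20 px.
Resizing to 2766 px wide multiplies everything by 1.6348: 1579.20 → 2581.60 px.

2582 px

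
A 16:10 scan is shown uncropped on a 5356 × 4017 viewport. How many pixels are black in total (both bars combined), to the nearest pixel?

3585842 pixels

16:10 is wider than 4:3, so it spans the full width.
That makes the image 3347.5000 px tall (5356 × 10/16).
Black = 4017 − 3347.5000 = 669.5000 px.
Across the 5356-px span: 669.5000 × 5356 ≈ 3585842 px.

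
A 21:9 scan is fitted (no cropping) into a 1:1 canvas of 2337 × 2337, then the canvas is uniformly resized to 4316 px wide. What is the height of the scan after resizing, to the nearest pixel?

1850 px

At 2337×2337 the scan is width-limited, so height = 2337 × 9/21 ≈ 1001.57 px.
Scaling 2337 → 4316 is ×1.8468, so the height becomes 1001.57 × 1.8468 ≈ 1849.71 px.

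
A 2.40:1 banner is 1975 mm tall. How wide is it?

1975 × 2.400 = 4740.

4740 mm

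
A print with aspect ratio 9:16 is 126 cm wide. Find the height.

224 cm

At 9:16, 126 × 16/9 ≈ 224.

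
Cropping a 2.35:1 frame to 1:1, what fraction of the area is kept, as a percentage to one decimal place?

42.6%

1:1 is narrower than 2.35:1, so the crop keeps the full height and trims the width.
Fraction kept = (1.000)/(2.350) ≈ 42.55%.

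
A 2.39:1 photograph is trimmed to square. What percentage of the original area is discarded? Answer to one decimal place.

The height stays; only width is cut (since square is narrower than 2.39:1).
(1.000)/(2.390) ≈ 0.418 of the area survives, leaving 58.16% discarded.

58.2%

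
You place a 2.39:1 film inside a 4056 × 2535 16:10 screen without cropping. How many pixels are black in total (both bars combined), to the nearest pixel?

3398639 pixels

2.39:1 is wider than 16:10, so it spans the full width.
Content height = 4056 / 2.390 ≈ 1697.0711 px.
Black = 2535 − 1697.0711 = 837.9289 px.
Bar area = 837.9289 × 4056 ≈ 3398639 px.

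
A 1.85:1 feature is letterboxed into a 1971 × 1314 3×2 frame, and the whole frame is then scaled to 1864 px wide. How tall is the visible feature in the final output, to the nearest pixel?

Fitted into 1971×1314, the feature spans the width; its height is 1971 / 1.850 ≈ 1065.41 px.
Scaling 1971 → 1864 is ×0.9457, so the height becomes 1065.41 × 0.9457 ≈ 1007.57 px.

1008 px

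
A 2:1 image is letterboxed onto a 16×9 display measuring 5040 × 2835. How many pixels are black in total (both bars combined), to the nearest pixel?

1587600 pixels

2:1 is wider than 16×9, so it spans the full width.
That makes the image 2520.0000 px tall (5040 × 1/2).
2835 − 2520.0000 = 315.0000 px of bars.
Bar area = 315.0000 × 5040 ≈ 1587600 px.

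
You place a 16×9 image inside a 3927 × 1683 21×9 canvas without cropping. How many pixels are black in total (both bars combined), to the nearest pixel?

1573605 pixels

16×9 (1.778) < 21×9 (2.333), so the image fills the height.
The image is 1683 × 16/9 ≈ 2992.0000 px wide.
Black = 3927 − 2992.0000 = 935.0000 px.
Bar area = 935.0000 × 1683 ≈ 1573605 px.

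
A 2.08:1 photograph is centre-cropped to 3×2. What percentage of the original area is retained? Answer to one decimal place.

72.1%

The height stays; only width is cut (since 3×2 is narrower than 2.08:1).
Fraction kept = (1.500)/(2.080) ≈ 72.12%.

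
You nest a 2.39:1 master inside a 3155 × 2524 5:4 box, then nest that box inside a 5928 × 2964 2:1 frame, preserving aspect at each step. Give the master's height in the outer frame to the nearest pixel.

2.39:1 in 3155×2524: fills the width, so the master is 3155.00 × 1320.08.
5:4 in 5928×2964: fills the height, so the intermediate becomes 3705.00 × 2964.00 — a scale of ×1.1743.
The master scales with it: height 1320.08 × 1.1743 ≈ 1550.21.

1550 px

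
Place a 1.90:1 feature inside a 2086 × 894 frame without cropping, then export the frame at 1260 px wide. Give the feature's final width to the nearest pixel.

In the 2086×894 frame the feature fills the height: width = 894 × 1.900 ≈ 1698.60 px.
The frame scales by 1260/2086 = 0.6040; 1698.60 × 0.6040 ≈ 1026.00 px.

1026 px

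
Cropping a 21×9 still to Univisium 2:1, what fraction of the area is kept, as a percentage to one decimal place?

The height stays; only width is cut (since Univisium 2:1 is narrower than 21×9).
(2.000)/(2.333) ≈ 0.857 of the area survives.

85.7%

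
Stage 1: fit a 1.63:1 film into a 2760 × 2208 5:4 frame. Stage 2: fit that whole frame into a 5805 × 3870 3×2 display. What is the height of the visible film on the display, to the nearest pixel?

2968 px

First fit — 1.63:1 into 2760×2208 spans the width: 2760.00 × 1693.25.
The 5:4 canvas is height-limited in 5805×3870, giving 4837.50 × 3870.00; scale factor 1.7527.
The film scales with it: height 1693.25 × 1.7527 ≈ 2967.79.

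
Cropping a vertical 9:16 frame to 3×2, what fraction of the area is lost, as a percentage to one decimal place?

62.5%

3×2 is wider than vertical 9:16, so the crop keeps the full width and trims the height.
Area ratio = (0.562)/(1.500) = 37.50%; the remaining 62.50% is cropped out.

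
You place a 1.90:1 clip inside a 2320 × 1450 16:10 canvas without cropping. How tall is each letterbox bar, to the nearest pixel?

114 px

1.90:1 is wider than 16:10, so it spans the full width.
Content height = 2320 / 1.900 ≈ 1221.05 px.
Black = 1450 − 1221.05 = 228.95 px, or 114.47 per bar.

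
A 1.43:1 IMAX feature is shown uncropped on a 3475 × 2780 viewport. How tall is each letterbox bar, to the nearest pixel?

175 px

1.43:1 IMAX (1.430) > 5:4 (1.250), so the feature fills the width.
That makes the image 2430.07 px tall (3475 / 1.430).
Leftover height: 2780 − 2430.07 = 349.93 px → 174.97 each side.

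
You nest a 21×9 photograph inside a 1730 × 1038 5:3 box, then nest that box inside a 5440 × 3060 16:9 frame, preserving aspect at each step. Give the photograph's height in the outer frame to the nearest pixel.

21×9 in 1730×1038: fills the width, so the photograph is 1730.00 × 741.43.
Second fit — the 5:3 canvas into 5440×3060 spans the height: 5100.00 × 3060.00 (×2.9480 from 1730×1038).
So the photograph's height is 741.43 × 2.9480 ≈ 2185.71.

2186 px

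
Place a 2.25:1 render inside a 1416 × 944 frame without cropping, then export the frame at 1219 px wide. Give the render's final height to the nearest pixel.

542 px

Fitted into 1416×944, the render spans the width; its height is 1416 / 2.250 ≈ 629.33 px.
The frame scales by 1219/1416 = 0.8609; 629.33 × 0.8609 ≈ 541.78 px.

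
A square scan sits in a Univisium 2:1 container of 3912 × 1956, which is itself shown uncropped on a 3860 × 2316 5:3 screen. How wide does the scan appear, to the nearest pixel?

Inside the 3912×1956 canvas the scan is height-limited at 1956.00 × 1956.00.
Second fit — the Univisium 2:1 canvas into 3860×2316 spans the width: 3860.00 × 1930.00 (×0.9867 from 3912×1956).
So the scan's width is 1956.00 × 0.9867 ≈ 1930.00.

1930 px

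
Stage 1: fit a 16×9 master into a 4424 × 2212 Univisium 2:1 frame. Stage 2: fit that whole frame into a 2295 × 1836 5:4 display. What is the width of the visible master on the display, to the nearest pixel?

2040 px

First fit — 16×9 into 4424×2212 spans the height: 3932.44 × 2212.00.
The Univisium 2:1 canvas is width-limited in 2295×1836, giving 2295.00 × 1147.50; scale factor 0.5188.
The master scales with it: width 3932.44 × 0.5188 ≈ 2040.00.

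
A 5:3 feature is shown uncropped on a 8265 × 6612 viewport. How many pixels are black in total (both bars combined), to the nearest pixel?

13662045 pixels

5:3 is wider than 5:4, so it spans the full width.
The feature is 8265 × 3/5 ≈ 4959.0000 px tall.
6612 − 4959.0000 = 1653.0000 px of bars.
Bar area = 1653.0000 × 8265 ≈ 13662045 px.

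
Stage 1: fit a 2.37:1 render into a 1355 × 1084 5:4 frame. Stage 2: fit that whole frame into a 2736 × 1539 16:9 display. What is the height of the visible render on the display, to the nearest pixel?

Inside the 1355×1084 canvas the render is width-limited at 1355.00 × 571.73.
The 5:4 canvas is height-limited in 2736×1539, giving 1923.75 × 1539.00; scale factor 1.4197.
The render scales with it: height 571.73 × 1.4197 ≈ 811.71.

812 px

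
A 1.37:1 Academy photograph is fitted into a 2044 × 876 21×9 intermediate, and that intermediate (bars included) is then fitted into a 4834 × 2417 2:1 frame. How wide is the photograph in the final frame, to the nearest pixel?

1.37:1 Academy in 2044×876: fills the height, so the photograph is 1200.12 × 876.00.
Second fit — the 21×9 canvas into 4834×2417 spans the width: 4834.00 × 2071.71 (×2.3650 from 2044×876).
So the photograph's width is 1200.12 × 2.3650 ≈ 2838.25.

2838 px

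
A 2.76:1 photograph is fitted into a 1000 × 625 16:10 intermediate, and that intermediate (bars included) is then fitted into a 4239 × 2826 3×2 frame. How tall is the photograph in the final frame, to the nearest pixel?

Inside the 1000×625 canvas the photograph is width-limited at 1000.00 × 362.32.
16:10 in 4239×2826: fills the width, so the intermediate becomes 4239.00 × 2649.38 — a scale of ×4.2390.
Applying the same ×4.2390: 362.32 → 1535.87.

1536 px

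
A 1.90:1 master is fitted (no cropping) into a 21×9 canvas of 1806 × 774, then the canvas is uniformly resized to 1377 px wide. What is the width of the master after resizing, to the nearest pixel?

Fitted into 1806×774, the master spans the height; its width is 774 × 1.900 ≈ 1470.60 px.
Resizing to 1377 px wide multiplies everything by 0.7625: 1470.60 → 1121.27 px.

1121 px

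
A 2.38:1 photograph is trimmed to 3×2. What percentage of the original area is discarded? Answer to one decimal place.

37.0%

The height stays; only width is cut (since 3×2 is narrower than 2.38:1).
(1.500)/(2.380) ≈ 0.630 of the area survives, leaving 36.97% discarded.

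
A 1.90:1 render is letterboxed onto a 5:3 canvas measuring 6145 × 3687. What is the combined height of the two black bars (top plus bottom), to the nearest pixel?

Since 1.900 > 1.667, the render is width-limited.
The render is 6145 / 1.900 ≈ 3234.21 px tall.
3687 − 3234.21 = 452.79 px of bars.

453 px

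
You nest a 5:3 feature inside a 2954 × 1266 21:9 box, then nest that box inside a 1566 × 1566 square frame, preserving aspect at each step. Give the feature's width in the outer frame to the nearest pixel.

1119 px

5:3 in 2954×1266: fills the height, so the feature is 2110.00 × 1266.00.
21:9 in 1566×1566: fills the width, so the intermediate becomes 1566.00 × 671.14 — a scale of ×0.5301.
Applying the same ×0.5301: 2110.00 → 1118.57.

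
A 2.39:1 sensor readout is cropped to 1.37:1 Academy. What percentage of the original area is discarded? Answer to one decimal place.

Going from 2.39:1 to 1.37:1 Academy means cutting width while keeping height.
(1.370)/(2.390) ≈ 0.573 of the area survives, leaving 42.68% discarded.

42.7%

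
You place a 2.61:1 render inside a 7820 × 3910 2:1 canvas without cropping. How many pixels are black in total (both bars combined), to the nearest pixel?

7146162 pixels

2.61:1 (2.610) > 2:1 (2.000), so the render fills the width.
That makes the image 2996.1686 px tall (7820 / 2.610).
3910 − 2996.1686 = 913.8314 px of bars.
Bar area = 913.8314 × 7820 ≈ 7146162 px.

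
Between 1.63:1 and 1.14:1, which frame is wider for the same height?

1.63:1

1.63 and 1.14; 1.63 > 1.14.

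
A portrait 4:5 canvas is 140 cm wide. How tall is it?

175 cm

At portrait 4:5, 140 / 4 × 5 ≈ 175.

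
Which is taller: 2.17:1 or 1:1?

2.17 and 1; 2.17 > 1. The smaller width-to-height ratio is the taller frame.

1:1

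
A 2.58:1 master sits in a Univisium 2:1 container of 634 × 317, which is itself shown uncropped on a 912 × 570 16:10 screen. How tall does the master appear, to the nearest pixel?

2.58:1 in 634×317: fills the width, so the master is 634.00 × 245.74.
Second fit — the Univisium 2:1 canvas into 912×570 spans the width: 912.00 × 456.00 (×1.4385 from 634×317).
The master scales with it: height 245.74 × 1.4385 ≈ 353.49.

353 px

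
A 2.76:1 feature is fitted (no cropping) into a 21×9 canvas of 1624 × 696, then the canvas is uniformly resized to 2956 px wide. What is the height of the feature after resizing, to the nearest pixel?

In the 1624×696 frame the feature fills the width: height = 1624 / 2.760 ≈ 588.41 px.
Resizing to 2956 px wide multiplies everything by 1.8202: 588.41 → 1071.01 px.

1071 px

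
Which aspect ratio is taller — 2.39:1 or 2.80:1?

2.39 and 2.8; 2.8 > 2.39. The smaller width-to-height ratio is the taller frame.

2.39:1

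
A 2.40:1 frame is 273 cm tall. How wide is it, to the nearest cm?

655 cm

At 2.40:1, 273 × 2.400 ≈ 655.20.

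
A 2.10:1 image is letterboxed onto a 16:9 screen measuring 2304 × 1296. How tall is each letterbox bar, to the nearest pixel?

2.10:1 (2.100) > 16:9 (1.778), so the image fills the width.
The image is 2304 / 2.100 ≈ 1097.14 px tall.
Leftover height: 1296 − 1097.14 = 198.86 px → 99.43 each side.

99 px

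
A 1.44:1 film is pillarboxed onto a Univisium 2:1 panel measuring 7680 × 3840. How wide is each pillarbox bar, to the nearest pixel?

Since 1.440 < 2.000, the film is height-limited.
Content width = 3840 × 1.440 ≈ 5529.60 px.
Black = 7680 − 5529.60 = 2150.40 px, or 1075.20 per bar.

1075 px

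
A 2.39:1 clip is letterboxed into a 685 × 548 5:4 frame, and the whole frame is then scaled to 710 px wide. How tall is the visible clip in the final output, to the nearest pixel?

297 px

At 685×548 the clip is width-limited, so height = 685 / 2.390 ≈ 286.61 px.
Scaling 685 → 710 is ×1.0365, so the height becomes 286.61 × 1.0365 ≈ 297.07 px.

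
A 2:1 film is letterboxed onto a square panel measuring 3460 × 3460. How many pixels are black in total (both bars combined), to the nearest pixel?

5985800 pixels

Since 2.000 > 1.000, the film is width-limited.
The film is 3460 × 1/2 ≈ 1730.0000 px tall.
Leftover height: 3460 − 1730.0000 = 1730.0000 px.
Across the 3460-px span: 1730.0000 × 3460 ≈ 5985800 px.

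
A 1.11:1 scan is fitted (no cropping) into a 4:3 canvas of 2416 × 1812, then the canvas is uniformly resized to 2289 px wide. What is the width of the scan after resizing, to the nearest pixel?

1906 px

In the 2416×1812 frame the scan fills the height: width = 1812 × 1.110 ≈ 2011.32 px.
Scaling 2416 → 2289 is ×0.9474, so the width becomes 2011.32 × 0.9474 ≈ 1905.59 px.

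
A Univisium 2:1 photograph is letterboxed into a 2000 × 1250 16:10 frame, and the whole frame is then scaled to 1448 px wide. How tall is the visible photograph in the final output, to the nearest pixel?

724 px

Fitted into 2000×1250, the photograph spans the width; its height is 2000 × 1/2 ≈ 1000.00 px.
Resizing to 1448 px wide multiplies everything by 0.7240: 1000.00 → 724.00 px.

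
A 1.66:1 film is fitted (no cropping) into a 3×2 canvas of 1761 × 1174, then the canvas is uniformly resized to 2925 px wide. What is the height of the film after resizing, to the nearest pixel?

In the 1761×1174 frame the film fills the width: height = 1761 / 1.660 ≈ 1060.84 px.
The frame scales by 2925/1761 = 1.6610; 1060.84 × 1.6610 ≈ 1762.05 px.

1762 px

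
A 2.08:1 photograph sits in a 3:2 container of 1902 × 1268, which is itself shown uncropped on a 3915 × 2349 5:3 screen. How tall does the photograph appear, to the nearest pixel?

1694 px

2.08:1 in 1902×1268: fills the width, so the photograph is 1902.00 × 914.42.
Second fit — the 3:2 canvas into 3915×2349 spans the height: 3523.50 × 2349.00 (×1.8525 from 1902×1268).
So the photograph's height is 914.42 × 1.8525 ≈ 1693.99.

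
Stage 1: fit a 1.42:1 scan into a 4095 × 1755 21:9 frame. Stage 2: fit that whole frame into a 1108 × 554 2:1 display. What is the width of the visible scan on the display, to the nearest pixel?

Inside the 4095×1755 canvas the scan is height-limited at 2492.10 × 1755.00.
Second fit — the 21:9 canvas into 1108×554 spans the width: 1108.00 × 474.86 (×0.2706 from 4095×1755).
The scan scales with it: width 2492.10 × 0.2706 ≈ 674.30.

674 px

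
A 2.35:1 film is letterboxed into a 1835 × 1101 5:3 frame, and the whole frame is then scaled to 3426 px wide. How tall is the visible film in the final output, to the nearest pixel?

Fitted into 1835×1101, the film spans the width; its height is 1835 / 2.350 ≈ 780.85 px.
The frame scales by 3426/1835 = 1.8670; 780.85 × 1.8670 ≈ 1457.87 px.

1458 px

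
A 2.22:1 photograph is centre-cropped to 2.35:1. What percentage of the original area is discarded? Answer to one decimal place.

5.5%

The width stays; only height is cut (since 2.35:1 is wider than 2.22:1).
(2.220)/(2.350) ≈ 0.945 of the area survives, leaving 5.53% discarded.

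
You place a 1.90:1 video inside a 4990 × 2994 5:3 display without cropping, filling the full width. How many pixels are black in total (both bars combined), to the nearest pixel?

Content height = 4990 / 1.900 ≈ 2626.3158 px.
2994 − 2626.3158 = 367.6842 px of bars.
That's 367.6842 × 4990 ≈ 1834744 black pixels.

1834744 pixels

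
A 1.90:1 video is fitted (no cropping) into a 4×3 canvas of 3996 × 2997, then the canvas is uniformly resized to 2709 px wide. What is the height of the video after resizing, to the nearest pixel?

At 3996×2997 the video is width-limited, so height = 3996 / 1.900 ≈ 2103.16 px.
Scaling 3996 → 2709 is ×0.6779, so the height becomes 2103.16 × 0.6779 ≈ 1425.79 px.

1426 px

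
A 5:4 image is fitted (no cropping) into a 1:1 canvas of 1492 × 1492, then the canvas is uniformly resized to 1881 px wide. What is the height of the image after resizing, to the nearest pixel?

1505 px

In the 1492×1492 frame the image fills the width: height = 1492 × 4/5 ≈ 1193.60 px.
Scaling 1492 → 1881 is ×1.2607, so the height becomes 1193.60 × 1.2607 ≈ 1504.80 px.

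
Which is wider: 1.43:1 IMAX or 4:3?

1.43 and 4:3 = 1.333; 1.43 > 1.333.

1.43:1 IMAX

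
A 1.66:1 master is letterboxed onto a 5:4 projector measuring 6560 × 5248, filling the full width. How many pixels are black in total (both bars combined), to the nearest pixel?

8503025 pixels

The master is 6560 / 1.660 ≈ 3951.8072 px tall.
Black = 5248 − 3951.8072 = 1296.1928 px.
Across the 6560-px span: 1296.1928 × 6560 ≈ 8503025 px.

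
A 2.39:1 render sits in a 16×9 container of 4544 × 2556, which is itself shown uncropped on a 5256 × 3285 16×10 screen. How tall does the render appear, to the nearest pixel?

2199 px

2.39:1 in 4544×2556: fills the width, so the render is 4544.00 × 1901.26.
The 16×9 canvas is width-limited in 5256×3285, giving 5256.00 × 2956.50; scale factor 1.1567.
So the render's height is 1901.26 × 1.1567 ≈ 2199.16.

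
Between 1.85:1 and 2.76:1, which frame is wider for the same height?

1.85 and 2.76; 2.76 > 1.85.

2.76:1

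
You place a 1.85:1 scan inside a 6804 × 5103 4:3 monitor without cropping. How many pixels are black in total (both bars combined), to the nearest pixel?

1.85:1 (1.850) > 4:3 (1.333), so the scan fills the width.
That makes the image 3677.8378 px tall (6804 / 1.850).
Black = 5103 − 3677.8378 = 1425.1622 px.
Across the 6804-px span: 1425.1622 × 6804 ≈ 9696803 px.

9696803 pixels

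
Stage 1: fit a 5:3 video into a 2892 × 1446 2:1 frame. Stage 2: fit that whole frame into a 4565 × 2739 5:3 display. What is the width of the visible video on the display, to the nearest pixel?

3804 px

First fit — 5:3 into 2892×1446 spans the height: 2410.00 × 1446.00.
2:1 in 4565×2739: fills the width, so the intermediate becomes 4565.00 × 2282.50 — a scale of ×1.5785.
So the video's width is 2410.00 × 1.5785 ≈ 3804.17.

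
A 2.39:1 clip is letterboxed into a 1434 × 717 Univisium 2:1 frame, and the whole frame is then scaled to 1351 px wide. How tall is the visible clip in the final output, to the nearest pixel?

565 px

At 1434×717 the clip is width-limited, so height = 1434 / 2.390 ≈ 600.00 px.
Scaling 1434 → 1351 is ×0.9421, so the height becomes 600.00 × 0.9421 ≈ 565.27 px.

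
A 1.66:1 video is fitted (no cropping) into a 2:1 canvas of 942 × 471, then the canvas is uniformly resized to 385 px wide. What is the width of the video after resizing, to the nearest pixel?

320 px

Fitted into 942×471, the video spans the height; its width is 471 × 1.660 ≈ 781.86 px.
The frame scales by 385/942 = 0.4087; 781.86 × 0.4087 ≈ 319.55 px.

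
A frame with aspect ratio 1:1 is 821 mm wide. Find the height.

821 mm

At 1:1, 821 × 1/1 ≈ 821.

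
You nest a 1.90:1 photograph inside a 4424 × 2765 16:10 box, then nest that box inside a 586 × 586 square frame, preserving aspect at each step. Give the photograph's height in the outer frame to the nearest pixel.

1.90:1 in 4424×2765: fills the width, so the photograph is 4424.00 × 2328.42.
Second fit — the 16:10 canvas into 586×586 spans the width: 586.00 × 366.25 (×0.1325 from 4424×2765).
The photograph scales with it: height 2328.42 × 0.1325 ≈ 308.42.

308 px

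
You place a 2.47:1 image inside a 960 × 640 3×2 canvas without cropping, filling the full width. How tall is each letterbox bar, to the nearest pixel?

The image is 960 / 2.470 ≈ 388.66 px tall.
Black = 640 − 388.66 = 251.34 px, or 125.67 per bar.

126 px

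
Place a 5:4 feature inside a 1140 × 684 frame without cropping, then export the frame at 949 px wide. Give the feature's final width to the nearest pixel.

712 px

Fitted into 1140×684, the feature spans the height; its width is 684 × 5/4 ≈ 855.00 px.
Scaling 1140 → 949 is ×0.8325, so the width becomes 855.00 × 0.8325 ≈ 711.75 px.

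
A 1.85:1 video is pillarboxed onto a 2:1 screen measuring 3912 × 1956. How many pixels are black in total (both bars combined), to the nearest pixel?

1.85:1 is narrower than 2:1, so it spans the full height.
The video is 1956 × 1.850 ≈ 3618.6000 px wide.
Leftover width: 3912 − 3618.6000 = 293.4000 px.
That's 293.4000 × 1956 ≈ 573890 black pixels.

573890 pixels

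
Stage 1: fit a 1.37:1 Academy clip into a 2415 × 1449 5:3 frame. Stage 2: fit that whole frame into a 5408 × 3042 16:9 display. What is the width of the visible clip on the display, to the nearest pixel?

Inside the 2415×1449 canvas the clip is height-limited at 1985.13 × 1449.00.
5:3 in 5408×3042: fills the height, so the intermediate becomes 5070.00 × 3042.00 — a scale of ×2.0994.
So the clip's width is 1985.13 × 2.0994 ≈ 4167.54.

4168 px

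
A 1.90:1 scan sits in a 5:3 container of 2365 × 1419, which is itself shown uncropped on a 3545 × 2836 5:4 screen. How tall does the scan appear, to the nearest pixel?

1.90:1 in 2365×1419: fills the width, so the scan is 2365.00 × 1244.74.
5:3 in 3545×2836: fills the width, so the intermediate becomes 3545.00 × 2127.00 — a scale of ×1.4989.
So the scan's height is 1244.74 × 1.4989 ≈ 1865.79.

1866 px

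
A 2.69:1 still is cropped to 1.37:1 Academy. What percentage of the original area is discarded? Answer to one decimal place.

49.1%

Going from 2.69:1 to 1.37:1 Academy means cutting width while keeping height.
Area ratio = (1.370)/(2.690) = 50.93%; the remaining 49.07% is cropped out.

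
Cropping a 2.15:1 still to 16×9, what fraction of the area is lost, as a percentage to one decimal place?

17.3%

Going from 2.15:1 to 16×9 means cutting width while keeping height.
Fraction kept = (1.778)/(2.150) ≈ 82.69%, so 17.31% is lost.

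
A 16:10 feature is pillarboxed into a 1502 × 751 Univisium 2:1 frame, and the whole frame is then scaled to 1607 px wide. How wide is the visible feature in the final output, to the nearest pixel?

1286 px

At 1502×751 the feature is height-limited, so width = 751 × 16/10 ≈ 1201.60 px.
Scaling 1502 → 1607 is ×1.0699, so the width becomes 1201.60 × 1.0699 ≈ 1285.60 px.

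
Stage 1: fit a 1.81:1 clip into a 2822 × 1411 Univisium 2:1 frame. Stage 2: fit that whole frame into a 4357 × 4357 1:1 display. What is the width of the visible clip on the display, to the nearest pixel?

3943 px

1.81:1 in 2822×1411: fills the height, so the clip is 2553.91 × 1411.00.
Univisium 2:1 in 4357×4357: fills the width, so the intermediate becomes 4357.00 × 2178.50 — a scale of ×1.5439.
The clip scales with it: width 2553.91 × 1.5439 ≈ 3943.09.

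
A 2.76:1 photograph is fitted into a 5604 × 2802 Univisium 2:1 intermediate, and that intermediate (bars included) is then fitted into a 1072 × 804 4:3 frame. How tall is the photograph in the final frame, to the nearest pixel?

388 px

Inside the 5604×2802 canvas the photograph is width-limited at 5604.00 × 2030.43.
The Univisium 2:1 canvas is width-limited in 1072×804, giving 1072.00 × 536.00; scale factor 0.1913.
The photograph scales with it: height 2030.43 × 0.1913 ≈ 388.41.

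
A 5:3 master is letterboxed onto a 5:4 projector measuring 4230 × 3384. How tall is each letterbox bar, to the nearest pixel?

Since 1.667 > 1.250, the master is width-limited.
Content height = 4230 × 3/5 ≈ 2538.00 px.
Leftover height: 3384 − 2538.00 = 846.00 px → 423.00 each side.

423 px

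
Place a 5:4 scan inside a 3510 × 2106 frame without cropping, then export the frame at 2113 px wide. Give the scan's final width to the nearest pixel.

Fitted into 3510×2106, the scan spans the height; its width is 2106 × 5/4 ≈ 2632.50 px.
Resizing to 2113 px wide multiplies everything by 0.6020: 2632.50 → 1584.75 px.

1585 px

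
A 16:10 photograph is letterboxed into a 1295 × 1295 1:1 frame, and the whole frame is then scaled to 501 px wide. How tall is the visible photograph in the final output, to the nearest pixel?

313 px

Fitted into 1295×1295, the photograph spans the width; its height is 1295 × 10/16 ≈ 809.38 px.
The frame scales by 501/1295 = 0.3869; 809.38 × 0.3869 ≈ 313.12 px.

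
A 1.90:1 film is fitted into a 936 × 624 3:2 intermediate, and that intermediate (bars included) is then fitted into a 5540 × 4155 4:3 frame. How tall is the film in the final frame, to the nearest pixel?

2916 px

Inside the 936×624 canvas the film is width-limited at 936.00 × 492.63.
Second fit — the 3:2 canvas into 5540×4155 spans the width: 5540.00 × 3693.33 (×5.9188 from 936×624).
The film scales with it: height 492.63 × 5.9188 ≈ 2915.79.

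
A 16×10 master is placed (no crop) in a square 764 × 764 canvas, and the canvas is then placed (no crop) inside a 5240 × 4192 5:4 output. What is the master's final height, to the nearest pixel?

First fit — 16×10 into 764×764 spans the width: 764.00 × 477.50.
The square canvas is height-limited in 5240×4192, giving 4192.00 × 4192.00; scale factor 5.4869.
Applying the same ×5.4869: 477.50 → 2620.00.

2620 px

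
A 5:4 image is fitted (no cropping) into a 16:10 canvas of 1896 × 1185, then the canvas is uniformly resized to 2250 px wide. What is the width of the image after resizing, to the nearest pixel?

At 1896×1185 the image is height-limited, so width = 1185 × 5/4 ≈ 1481.25 px.
Resizing to 2250 px wide multiplies everything by 1.1867: 1481.25 → 1757.81 px.

1758 px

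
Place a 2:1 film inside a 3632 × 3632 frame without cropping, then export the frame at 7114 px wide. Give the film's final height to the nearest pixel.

3557 px

In the 3632×3632 frame the film fills the width: height = 3632 × 1/2 ≈ 1816.00 px.
Scaling 3632 → 7114 is ×1.9587, so the height becomes 1816.00 × 1.9587 ≈ 3557.00 px.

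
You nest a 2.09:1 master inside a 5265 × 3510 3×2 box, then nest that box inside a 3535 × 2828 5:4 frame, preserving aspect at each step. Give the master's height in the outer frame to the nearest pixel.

2.09:1 in 5265×3510: fills the width, so the master is 5265.00 × 2519.14.
The 3×2 canvas is width-limited in 3535×2828, giving 3535.00 × 2356.67; scale factor 0.6714.
So the master's height is 2519.14 × 0.6714 ≈ 1691.39.

1691 px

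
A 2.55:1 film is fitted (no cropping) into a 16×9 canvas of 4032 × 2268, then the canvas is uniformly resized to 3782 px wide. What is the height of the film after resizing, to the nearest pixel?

1483 px

At 4032×2268 the film is width-limited, so height = 4032 / 2.550 ≈ 1581.18 px.
Resizing to 3782 px wide multiplies everything by 0.9380: 1581.18 → 1483.14 px.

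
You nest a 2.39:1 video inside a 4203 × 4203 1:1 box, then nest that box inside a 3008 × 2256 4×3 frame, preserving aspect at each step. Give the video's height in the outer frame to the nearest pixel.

944 px

Inside the 4203×4203 canvas the video is width-limited at 4203.00 × 1758.58.
Second fit — the 1:1 canvas into 3008×2256 spans the height: 2256.00 × 2256.00 (×0.5368 from 4203×4203).
The video scales with it: height 1758.58 × 0.5368 ≈ 943.93.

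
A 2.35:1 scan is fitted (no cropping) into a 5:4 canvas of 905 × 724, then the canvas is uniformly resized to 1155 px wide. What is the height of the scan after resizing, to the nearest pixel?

Fitted into 905×724, the scan spans the width; its height is 905 / 2.350 ≈ 385.11 px.
The frame scales by 1155/905 = 1.2762; 385.11 × 1.2762 ≈ 491.49 px.

491 px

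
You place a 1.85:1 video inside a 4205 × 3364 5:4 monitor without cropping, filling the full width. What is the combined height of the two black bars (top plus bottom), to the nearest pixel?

1091 px

That makes the image 2272.97 px tall (4205 / 1.850).
3364 − 2272.97 = 1091.03 px of bars.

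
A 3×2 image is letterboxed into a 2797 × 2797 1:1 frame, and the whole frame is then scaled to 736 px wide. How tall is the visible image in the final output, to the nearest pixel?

491 px

Fitted into 2797×2797, the image spans the width; its height is 2797 × 2/3 ≈ 1864.67 px.
Resizing to 736 px wide multiplies everything by 0.2631: 1864.67 → 490.67 px.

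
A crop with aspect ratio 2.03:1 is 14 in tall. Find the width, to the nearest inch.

At 2.03:1, 14 × 2.030 ≈ 28.42.

28 in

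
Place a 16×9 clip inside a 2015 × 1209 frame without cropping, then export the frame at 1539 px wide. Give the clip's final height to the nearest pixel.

866 px

Fitted into 2015×1209, the clip spans the width; its height is 2015 × 9/16 ≈ 1133.44 px.
Scaling 2015 → 1539 is ×0.7638, so the height becomes 1133.44 × 0.7638 ≈ 865.69 px.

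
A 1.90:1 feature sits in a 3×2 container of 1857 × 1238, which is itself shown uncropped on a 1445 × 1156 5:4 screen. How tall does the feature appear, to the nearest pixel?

Inside the 1857×1238 canvas the feature is width-limited at 1857.00 × 977.37.
3×2 in 1445×1156: fills the width, so the intermediate becomes 1445.00 × 963.33 — a scale of ×0.7781.
The feature scales with it: height 977.37 × 0.7781 ≈ 760.53.

761 px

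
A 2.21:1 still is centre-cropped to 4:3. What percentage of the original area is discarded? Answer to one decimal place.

4:3 is narrower than 2.21:1, so the crop keeps the full height and trims the width.
Fraction kept = (1.333)/(2.210) ≈ 60.33%, so 39.67% is lost.

39.7%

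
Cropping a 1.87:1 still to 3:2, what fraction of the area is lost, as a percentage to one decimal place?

3:2 is narrower than 1.87:1, so the crop keeps the full height and trims the width.
Fraction kept = (1.500)/(1.870) ≈ 80.21%, so 19.79% is lost.

19.8%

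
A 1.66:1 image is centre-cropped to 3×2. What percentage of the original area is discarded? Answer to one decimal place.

9.6%

The height stays; only width is cut (since 3×2 is narrower than 1.66:1).
Area ratio = (1.500)/(1.660) = 90.36%; the remaining 9.64% is cropped out.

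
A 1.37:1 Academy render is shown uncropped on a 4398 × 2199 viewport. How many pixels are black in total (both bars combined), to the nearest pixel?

1.37:1 Academy is narrower than Univisium 2:1, so it spans the full height.
The render is 2199 × 1.370 ≈ 3012.6300 px wide.
Leftover width: 4398 − 3012.6300 = 1385.3700 px.
Across the 2199-px span: 1385.3700 × 2199 ≈ 3046429 px.

3046429 pixels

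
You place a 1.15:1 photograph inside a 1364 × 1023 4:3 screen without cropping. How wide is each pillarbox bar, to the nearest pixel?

1.15:1 (1.150) < 4:3 (1.333), so the photograph fills the height.
Content width = 1023 × 1.150 ≈ 1176.45 px.
Leftover width: 1364 − 1176.45 = 187.55 px → 93.78 each side.

94 px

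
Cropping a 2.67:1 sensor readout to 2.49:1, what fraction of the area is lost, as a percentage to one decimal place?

The height stays; only width is cut (since 2.49:1 is narrower than 2.67:1).
Fraction kept = (2.490)/(2.670) ≈ 93.26%, so 6.74% is lost.

6.7%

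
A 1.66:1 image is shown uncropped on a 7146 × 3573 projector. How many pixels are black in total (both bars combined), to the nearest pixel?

4340552 pixels

Since 1.660 < 2.000, the image is height-limited.
The image is 3573 × 1.660 ≈ 5931.1800 px wide.
Leftover width: 7146 − 5931.1800 = 1214.8200 px.
Bar area = 1214.8200 × 3573 ≈ 4340552 px.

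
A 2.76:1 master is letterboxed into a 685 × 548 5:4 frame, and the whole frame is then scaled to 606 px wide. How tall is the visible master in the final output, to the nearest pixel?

In the 685×548 frame the master fills the width: height = 685 / 2.760 ≈ 248.19 px.
The frame scales by 606/685 = 0.8847; 248.19 × 0.8847 ≈ 219.57 px.

220 px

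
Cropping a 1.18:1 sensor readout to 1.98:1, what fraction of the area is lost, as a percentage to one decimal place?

40.4%

The width stays; only height is cut (since 1.98:1 is wider than 1.18:1).
Fraction kept = (1.180)/(1.980) ≈ 59.60%, so 40.40% is lost.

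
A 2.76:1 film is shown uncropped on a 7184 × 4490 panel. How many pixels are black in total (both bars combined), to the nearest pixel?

2.76:1 (2.760) > 16:10 (1.600), so the film fills the width.
Content height = 7184 / 2.760 ≈ 2602.8986 px.
4490 − 2602.8986 = 1887.1014 px of bars.
That's 1887.1014 × 7184 ≈ 13556937 black pixels.

13556937 pixels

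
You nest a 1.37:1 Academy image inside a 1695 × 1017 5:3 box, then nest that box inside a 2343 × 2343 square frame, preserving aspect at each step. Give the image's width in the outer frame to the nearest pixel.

1.37:1 Academy in 1695×1017: fills the height, so the image is 1393.29 × 1017.00.
5:3 in 2343×2343: fills the width, so the intermediate becomes 2343.00 × 1405.80 — a scale of ×1.3823.
The image scales with it: width 1393.29 × 1.3823 ≈ 1925.95.

1926 px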